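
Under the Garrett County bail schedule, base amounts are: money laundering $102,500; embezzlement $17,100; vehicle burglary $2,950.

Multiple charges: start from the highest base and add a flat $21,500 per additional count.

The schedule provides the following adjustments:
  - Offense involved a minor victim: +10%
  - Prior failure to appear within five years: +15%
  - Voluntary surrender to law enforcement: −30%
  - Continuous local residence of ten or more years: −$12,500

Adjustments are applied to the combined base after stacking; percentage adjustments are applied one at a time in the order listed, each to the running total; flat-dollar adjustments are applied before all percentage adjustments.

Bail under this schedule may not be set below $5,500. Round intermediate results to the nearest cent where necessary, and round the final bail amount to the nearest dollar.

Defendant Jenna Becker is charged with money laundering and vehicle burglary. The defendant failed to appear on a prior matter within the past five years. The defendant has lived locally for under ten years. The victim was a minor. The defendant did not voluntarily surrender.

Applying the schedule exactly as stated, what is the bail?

Base amounts from the schedule: money laundering $102,500; vehicle burglary $2,950.
Stacking rule: highest base plus $21,500 per additional charge. Highest is money laundering at $102,500; 1 additional charge → +$21,500. Combined base = $124,000.
Offense involved a minor victim (+10%): $124,000 × 1.1 = $136,400.
Prior failure to appear within five years (+15%): $136,400 × 1.15 = $156,860.
$156,860 is at or above the $5,500 minimum.

$156,860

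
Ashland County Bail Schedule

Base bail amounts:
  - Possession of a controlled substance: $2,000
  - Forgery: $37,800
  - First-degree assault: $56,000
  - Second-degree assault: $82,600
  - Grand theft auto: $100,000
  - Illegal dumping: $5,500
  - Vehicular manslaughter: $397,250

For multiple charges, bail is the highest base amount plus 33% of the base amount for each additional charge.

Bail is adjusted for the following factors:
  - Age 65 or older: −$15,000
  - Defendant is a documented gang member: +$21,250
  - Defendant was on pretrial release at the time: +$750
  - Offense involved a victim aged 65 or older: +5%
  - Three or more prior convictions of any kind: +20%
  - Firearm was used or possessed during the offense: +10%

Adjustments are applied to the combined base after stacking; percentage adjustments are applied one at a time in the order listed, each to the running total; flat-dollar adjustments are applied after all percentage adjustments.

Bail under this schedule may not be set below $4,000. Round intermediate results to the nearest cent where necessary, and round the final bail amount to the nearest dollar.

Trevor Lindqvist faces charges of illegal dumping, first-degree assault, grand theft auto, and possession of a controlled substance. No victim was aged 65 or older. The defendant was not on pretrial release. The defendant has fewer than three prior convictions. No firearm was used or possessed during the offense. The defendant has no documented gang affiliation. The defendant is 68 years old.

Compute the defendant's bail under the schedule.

$105,955

Base amounts from the schedule: illegal dumping $5,500; first-degree assault $56,000; grand theft auto $100,000; possession of a controlled substance $2,000.
Stacking rule: highest base plus 33% of each additional charge. Highest is grand theft auto at $100,000. Additional: $5,500 × 33% = $1,815; $56,000 × 33% = $18,480; $2,000 × 33% = $660. Combined base = $100,000 + $20,955 = $120,955.
Age 65 or older (−$15,000 flat): $120,955 − $15,000 = $105,955.
$105,955 is at or above the $4,000 minimum.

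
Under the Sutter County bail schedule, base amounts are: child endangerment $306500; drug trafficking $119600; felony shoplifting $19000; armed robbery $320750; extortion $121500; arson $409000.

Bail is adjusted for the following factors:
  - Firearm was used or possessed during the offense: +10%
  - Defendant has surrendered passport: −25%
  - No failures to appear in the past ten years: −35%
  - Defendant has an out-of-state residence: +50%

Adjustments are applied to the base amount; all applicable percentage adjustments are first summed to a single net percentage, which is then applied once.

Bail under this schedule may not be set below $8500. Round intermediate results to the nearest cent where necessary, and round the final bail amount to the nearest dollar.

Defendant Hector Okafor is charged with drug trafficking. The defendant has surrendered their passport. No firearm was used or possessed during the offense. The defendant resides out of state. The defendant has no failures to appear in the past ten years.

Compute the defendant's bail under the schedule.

Base amounts from the schedule: drug trafficking $119600.
Single charge. Combined base = $119600.
Net percentage adjustment: −25% −35% +50% = −10%. $119600 × 0.9 = $107640.
$107640 is at or above the $8500 minimum.

$107640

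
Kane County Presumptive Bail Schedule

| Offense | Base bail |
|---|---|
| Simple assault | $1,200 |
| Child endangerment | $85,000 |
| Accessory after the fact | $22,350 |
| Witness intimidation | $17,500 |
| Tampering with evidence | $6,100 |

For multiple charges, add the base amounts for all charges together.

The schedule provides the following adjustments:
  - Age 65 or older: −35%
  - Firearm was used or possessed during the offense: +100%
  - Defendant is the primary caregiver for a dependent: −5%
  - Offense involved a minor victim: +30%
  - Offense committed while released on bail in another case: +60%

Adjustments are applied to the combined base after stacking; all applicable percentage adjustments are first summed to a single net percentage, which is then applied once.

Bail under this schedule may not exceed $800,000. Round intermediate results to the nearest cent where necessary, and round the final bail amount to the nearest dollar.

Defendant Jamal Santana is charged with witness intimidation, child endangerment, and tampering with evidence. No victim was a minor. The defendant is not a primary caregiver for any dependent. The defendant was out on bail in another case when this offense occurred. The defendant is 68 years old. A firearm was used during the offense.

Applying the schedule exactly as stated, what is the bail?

$244,350

Base amounts from the schedule: witness intimidation $17,500; child endangerment $85,000; tampering with evidence $6,100.
Stacking rule: sum of all bases. $17,500 + $85,000 + $6,100 = $108,600.
Net percentage adjustment: −35% +100% +60% = +125%. $108,600 × 2.25 = $244,350.
$244,350 is within the $800,000 maximum.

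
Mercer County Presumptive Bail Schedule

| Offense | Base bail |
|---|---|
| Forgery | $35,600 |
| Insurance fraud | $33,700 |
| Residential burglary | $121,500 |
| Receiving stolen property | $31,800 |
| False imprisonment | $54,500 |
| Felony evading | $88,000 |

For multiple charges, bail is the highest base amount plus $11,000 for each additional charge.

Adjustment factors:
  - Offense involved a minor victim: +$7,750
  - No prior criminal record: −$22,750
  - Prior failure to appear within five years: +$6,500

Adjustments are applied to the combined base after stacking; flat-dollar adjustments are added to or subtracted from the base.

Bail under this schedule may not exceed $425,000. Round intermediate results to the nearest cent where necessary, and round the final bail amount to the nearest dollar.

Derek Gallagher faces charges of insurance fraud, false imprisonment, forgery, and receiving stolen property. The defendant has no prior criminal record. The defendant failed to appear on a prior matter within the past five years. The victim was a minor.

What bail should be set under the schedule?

$79,000

Base amounts from the schedule: insurance fraud $33,700; false imprisonment $54,500; forgery $35,600; receiving stolen property $31,800.
Stacking rule: highest base plus $11,000 per additional charge. Highest is false imprisonment at $54,500; 3 additional charges → +$33,000. Combined base = $87,500.
Offense involved a minor victim (+$7,750 flat): $87,500 + $7,750 = $95,250.
No prior criminal record (−$22,750 flat): $95,250 − $22,750 = $72,500.
Prior failure to appear within five years (+$6,500 flat): $72,500 + $6,500 = $79,000.
$79,000 is within the $425,000 maximum.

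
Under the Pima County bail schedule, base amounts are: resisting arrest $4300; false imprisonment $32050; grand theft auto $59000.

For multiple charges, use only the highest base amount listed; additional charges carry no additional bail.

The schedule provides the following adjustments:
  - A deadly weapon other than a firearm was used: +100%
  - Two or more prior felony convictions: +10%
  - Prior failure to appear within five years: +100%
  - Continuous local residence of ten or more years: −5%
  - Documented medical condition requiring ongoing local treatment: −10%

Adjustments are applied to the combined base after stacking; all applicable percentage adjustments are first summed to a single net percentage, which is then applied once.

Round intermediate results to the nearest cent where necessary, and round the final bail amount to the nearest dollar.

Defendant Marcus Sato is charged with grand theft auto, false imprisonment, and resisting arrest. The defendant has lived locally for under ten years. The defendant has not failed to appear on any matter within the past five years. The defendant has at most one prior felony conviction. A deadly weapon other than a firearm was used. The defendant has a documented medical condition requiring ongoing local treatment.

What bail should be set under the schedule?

Base amounts from the schedule: grand theft auto $59000; false imprisonment $32050; resisting arrest $4300.
Stacking rule: use the highest base only. Highest is grand theft auto at $59000. Combined base = $59000.
Net percentage adjustment: +100% −10% = +90%. $59000 × 1.9 = $112100.

$112100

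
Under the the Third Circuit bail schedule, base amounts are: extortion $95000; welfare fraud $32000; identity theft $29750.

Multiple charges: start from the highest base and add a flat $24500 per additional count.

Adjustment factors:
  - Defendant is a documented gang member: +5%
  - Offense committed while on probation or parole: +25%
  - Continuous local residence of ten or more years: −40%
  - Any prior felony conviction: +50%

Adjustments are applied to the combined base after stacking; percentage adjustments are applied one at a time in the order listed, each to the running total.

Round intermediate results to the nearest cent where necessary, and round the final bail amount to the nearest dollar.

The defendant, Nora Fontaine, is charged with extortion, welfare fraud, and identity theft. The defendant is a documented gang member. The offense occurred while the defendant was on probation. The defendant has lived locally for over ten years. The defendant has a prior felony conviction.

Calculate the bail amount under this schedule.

Base amounts from the schedule: extortion $95000; welfare fraud $32000; identity theft $29750.
Stacking rule: highest base plus $24500 per additional charge. Highest is extortion at $95000; 2 additional charges → +$49000. Combined base = $144000.
Defendant is a documented gang member (+5%): $144000 × 1.05 = $151200.
Offense committed while on probation or parole (+25%): $151200 × 1.25 = $189000.
Continuous local residence of ten or more years (−40%): $189000 × 0.6 = $113400.
Any prior felony conviction (+50%): $113400 × 1.5 = $170100.

$170100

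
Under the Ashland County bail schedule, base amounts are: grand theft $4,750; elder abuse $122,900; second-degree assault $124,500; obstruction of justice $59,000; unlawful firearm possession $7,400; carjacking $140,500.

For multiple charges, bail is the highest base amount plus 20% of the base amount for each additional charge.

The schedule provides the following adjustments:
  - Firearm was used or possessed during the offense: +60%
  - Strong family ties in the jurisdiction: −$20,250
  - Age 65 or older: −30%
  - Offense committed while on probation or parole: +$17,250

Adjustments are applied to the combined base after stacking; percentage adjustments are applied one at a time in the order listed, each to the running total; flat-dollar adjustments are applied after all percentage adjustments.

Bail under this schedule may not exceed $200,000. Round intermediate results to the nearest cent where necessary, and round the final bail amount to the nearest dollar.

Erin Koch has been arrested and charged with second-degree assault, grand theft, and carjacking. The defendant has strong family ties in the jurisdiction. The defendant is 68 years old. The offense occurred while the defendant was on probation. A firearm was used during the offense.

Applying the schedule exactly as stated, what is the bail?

Base amounts from the schedule: second-degree assault $124,500; grand theft $4,750; carjacking $140,500.
Stacking rule: highest base plus 20% of each additional charge. Highest is carjacking at $140,500. Additional: $124,500 × 20% = $24,900; $4,750 × 20% = $950. Combined base = $140,500 + $25,850 = $166,350.
Firearm was used or possessed during the offense (+60%): $166,350 × 1.6 = $266,160.
Age 65 or older (−30%): $266,160 × 0.7 = $186,312.
Strong family ties in the jurisdiction (−$20,250 flat): $186,312 − $20,250 = $166,062.
Offense committed while on probation or parole (+$17,250 flat): $166,062 + $17,250 = $183,312.
$183,312 is within the $200,000 maximum.

$183,312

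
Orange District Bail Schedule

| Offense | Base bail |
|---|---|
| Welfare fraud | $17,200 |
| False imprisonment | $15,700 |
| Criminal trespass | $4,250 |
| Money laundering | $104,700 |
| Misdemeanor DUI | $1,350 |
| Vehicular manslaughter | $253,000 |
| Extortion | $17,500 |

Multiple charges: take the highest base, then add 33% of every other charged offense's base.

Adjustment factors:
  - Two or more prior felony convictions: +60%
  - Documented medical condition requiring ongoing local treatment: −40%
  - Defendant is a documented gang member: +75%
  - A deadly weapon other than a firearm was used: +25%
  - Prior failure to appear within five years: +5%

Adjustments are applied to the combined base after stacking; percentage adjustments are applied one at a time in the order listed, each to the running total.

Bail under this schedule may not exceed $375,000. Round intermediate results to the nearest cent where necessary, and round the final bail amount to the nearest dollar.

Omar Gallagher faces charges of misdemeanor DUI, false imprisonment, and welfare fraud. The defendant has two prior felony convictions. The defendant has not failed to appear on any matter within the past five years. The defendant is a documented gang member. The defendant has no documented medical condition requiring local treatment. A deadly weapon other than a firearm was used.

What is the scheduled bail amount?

Base amounts from the schedule: misdemeanor DUI $1,350; false imprisonment $15,700; welfare fraud $17,200.
Stacking rule: highest base plus 33% of each additional charge. Highest is welfare fraud at $17,200. Additional: $1,350 × 33% = $445.50; $15,700 × 33% = $5,181. Combined base = $17,200 + $5,626.50 = $22,826.50.
Two or more prior felony convictions (+60%): $22,826.50 × 1.6 = $36,522.40.
Defendant is a documented gang member (+75%): $36,522.40 × 1.75 = $63,914.20.
A deadly weapon other than a firearm was used (+25%): $63,914.20 × 1.25 = $79,892.75.
$79,892.75 is within the $375,000 maximum.
Rounded to the nearest dollar: $79,893.

$79,893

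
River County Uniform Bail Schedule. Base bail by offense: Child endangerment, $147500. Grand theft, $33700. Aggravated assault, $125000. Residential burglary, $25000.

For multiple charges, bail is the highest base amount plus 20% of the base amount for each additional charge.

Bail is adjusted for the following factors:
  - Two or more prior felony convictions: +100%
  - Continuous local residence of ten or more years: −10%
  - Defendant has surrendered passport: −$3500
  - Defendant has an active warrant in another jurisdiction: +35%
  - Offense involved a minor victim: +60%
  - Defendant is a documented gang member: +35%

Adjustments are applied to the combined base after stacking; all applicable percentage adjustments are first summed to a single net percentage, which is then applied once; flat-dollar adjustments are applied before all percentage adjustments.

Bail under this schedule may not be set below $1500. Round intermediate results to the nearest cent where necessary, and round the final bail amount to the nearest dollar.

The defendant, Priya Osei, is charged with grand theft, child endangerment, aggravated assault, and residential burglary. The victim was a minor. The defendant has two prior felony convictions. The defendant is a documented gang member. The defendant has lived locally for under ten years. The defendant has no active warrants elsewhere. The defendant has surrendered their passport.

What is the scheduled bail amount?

Base amounts from the schedule: grand theft $33700; child endangerment $147500; aggravated assault $125000; residential burglary $25000.
Stacking rule: highest base plus 20% of each additional charge. Highest is child endangerment at $147500. Additional: $33700 × 20% = $6740; $125000 × 20% = $25000; $25000 × 20% = $5000. Combined base = $147500 + $36740 = $184240.
Defendant has surrendered passport (−$3500 flat): $184240 − $3500 = $180740.
Net percentage adjustment: +100% +60% +35% = +195%. $180740 × 2.95 = $533183.
$533183 is at or above the $1500 minimum.

$533183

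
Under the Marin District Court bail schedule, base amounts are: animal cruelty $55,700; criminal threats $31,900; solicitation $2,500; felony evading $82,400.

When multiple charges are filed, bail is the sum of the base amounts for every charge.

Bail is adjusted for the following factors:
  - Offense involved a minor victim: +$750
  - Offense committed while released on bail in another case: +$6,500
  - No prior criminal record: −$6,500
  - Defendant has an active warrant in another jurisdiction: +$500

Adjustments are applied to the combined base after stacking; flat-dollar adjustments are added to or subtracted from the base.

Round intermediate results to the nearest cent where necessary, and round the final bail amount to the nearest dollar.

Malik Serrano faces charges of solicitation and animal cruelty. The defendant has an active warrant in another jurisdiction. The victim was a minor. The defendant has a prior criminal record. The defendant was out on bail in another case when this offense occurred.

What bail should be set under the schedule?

Base amounts from the schedule: solicitation $2,500; animal cruelty $55,700.
Stacking rule: sum of all bases. $2,500 + $55,700 = $58,200.
Offense involved a minor victim (+$750 flat): $58,200 + $750 = $58,950.
Offense committed while released on bail in another case (+$6,500 flat): $58,950 + $6,500 = $65,450.
Defendant has an active warrant in another jurisdiction (+$500 flat): $65,450 + $500 = $65,950.

$65,950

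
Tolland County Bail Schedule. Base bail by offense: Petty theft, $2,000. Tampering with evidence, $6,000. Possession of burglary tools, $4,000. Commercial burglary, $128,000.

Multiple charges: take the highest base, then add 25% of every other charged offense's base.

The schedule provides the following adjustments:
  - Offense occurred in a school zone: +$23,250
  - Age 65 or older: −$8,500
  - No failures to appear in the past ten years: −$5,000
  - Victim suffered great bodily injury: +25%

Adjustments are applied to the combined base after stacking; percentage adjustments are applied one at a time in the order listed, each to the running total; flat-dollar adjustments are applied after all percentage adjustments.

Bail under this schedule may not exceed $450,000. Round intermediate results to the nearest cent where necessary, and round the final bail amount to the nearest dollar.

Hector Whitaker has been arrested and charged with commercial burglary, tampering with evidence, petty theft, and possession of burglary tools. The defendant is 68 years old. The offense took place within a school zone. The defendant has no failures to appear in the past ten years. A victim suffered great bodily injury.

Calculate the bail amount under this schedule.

$173,500

Base amounts from the schedule: commercial burglary $128,000; tampering with evidence $6,000; petty theft $2,000; possession of burglary tools $4,000.
Stacking rule: highest base plus 25% of each additional charge. Highest is commercial burglary at $128,000. Additional: $6,000 × 25% = $1,500; $2,000 × 25% = $500; $4,000 × 25% = $1,000. Combined base = $128,000 + $3,000 = $131,000.
Victim suffered great bodily injury (+25%): $131,000 × 1.25 = $163,750.
Offense occurred in a school zone (+$23,250 flat): $163,750 + $23,250 = $187,000.
Age 65 or older (−$8,500 flat): $187,000 − $8,500 = $178,500.
No failures to appear in the past ten years (−$5,000 flat): $178,500 − $5,000 = $173,500.
$173,500 is within the $450,000 maximum.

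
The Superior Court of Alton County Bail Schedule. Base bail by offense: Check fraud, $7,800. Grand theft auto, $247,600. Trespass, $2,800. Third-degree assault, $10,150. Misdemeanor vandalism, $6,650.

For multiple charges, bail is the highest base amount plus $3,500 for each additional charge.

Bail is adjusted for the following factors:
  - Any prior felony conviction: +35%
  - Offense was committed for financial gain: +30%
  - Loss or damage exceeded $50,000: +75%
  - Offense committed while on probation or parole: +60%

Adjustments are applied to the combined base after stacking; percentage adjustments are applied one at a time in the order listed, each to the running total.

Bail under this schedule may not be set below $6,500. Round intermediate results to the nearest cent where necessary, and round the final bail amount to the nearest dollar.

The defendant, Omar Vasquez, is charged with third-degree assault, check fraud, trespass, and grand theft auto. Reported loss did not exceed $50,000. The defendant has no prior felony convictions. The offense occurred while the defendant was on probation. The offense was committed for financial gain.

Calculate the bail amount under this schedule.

$536,848

Base amounts from the schedule: third-degree assault $10,150; check fraud $7,800; trespass $2,800; grand theft auto $247,600.
Stacking rule: highest base plus $3,500 per additional charge. Highest is grand theft auto at $247,600; 3 additional charges → +$10,500. Combined base = $258,100.
Offense was committed for financial gain (+30%): $258,100 × 1.3 = $335,530.
Offense committed while on probation or parole (+60%): $335,530 × 1.6 = $536,848.
$536,848 is at or above the $6,500 minimum.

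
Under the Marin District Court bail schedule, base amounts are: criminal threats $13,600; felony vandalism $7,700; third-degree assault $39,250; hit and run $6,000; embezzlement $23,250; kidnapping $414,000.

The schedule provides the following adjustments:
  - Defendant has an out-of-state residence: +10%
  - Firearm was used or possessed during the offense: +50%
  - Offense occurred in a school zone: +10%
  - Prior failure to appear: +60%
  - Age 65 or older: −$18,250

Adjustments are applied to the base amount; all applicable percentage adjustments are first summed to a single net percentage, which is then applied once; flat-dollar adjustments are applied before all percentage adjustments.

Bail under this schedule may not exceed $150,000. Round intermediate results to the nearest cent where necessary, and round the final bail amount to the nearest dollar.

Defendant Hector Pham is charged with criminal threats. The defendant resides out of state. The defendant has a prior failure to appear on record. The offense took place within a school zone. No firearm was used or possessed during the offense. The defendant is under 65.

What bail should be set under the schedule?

$24,480

Base amounts from the schedule: criminal threats $13,600.
Single charge. Combined base = $13,600.
Net percentage adjustment: +10% +10% +60% = +80%. $13,600 × 1.8 = $24,480.
$24,480 is within the $150,000 maximum.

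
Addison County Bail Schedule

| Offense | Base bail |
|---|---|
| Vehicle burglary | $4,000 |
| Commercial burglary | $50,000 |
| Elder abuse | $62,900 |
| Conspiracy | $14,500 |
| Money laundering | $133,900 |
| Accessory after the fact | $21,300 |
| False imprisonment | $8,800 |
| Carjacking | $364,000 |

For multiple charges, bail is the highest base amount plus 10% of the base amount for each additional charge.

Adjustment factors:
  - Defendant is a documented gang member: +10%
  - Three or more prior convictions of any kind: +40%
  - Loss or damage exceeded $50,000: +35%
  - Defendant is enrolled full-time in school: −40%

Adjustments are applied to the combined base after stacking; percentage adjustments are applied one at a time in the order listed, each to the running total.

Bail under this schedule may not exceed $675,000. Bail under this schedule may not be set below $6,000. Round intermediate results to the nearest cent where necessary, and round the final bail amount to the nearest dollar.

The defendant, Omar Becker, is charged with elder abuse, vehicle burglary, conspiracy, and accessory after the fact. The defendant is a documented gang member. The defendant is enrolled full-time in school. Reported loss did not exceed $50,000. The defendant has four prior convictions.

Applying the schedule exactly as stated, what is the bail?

Base amounts from the schedule: elder abuse $62,900; vehicle burglary $4,000; conspiracy $14,500; accessory after the fact $21,300.
Stacking rule: highest base plus 10% of each additional charge. Highest is elder abuse at $62,900. Additional: $4,000 × 10% = $400; $14,500 × 10% = $1,450; $21,300 × 10% = $2,130. Combined base = $62,900 + $3,980 = $66,880.
Defendant is a documented gang member (+10%): $66,880 × 1.1 = $73,568.
Three or more prior convictions of any kind (+40%): $73,568 × 1.4 = $102,995.20.
Defendant is enrolled full-time in school (−40%): $102,995.20 × 0.6 = $61,797.12.
$61,797.12 is within the $675,000 maximum.
$61,797.12 is at or above the $6,000 minimum.
Rounded to the nearest dollar: $61,797.

$61,797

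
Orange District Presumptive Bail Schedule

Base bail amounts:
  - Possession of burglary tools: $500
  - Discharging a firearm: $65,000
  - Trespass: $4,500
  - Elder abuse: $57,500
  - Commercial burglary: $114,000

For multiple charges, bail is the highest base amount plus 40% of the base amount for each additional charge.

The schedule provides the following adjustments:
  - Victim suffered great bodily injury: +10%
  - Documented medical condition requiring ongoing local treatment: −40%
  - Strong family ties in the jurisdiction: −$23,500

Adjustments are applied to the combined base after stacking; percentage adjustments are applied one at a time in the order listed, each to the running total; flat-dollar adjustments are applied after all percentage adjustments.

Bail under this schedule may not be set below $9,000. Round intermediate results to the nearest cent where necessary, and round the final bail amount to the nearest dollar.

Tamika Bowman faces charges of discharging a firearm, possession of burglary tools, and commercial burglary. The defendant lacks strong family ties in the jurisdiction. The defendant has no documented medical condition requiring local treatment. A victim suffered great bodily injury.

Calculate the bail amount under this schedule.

Base amounts from the schedule: discharging a firearm $65,000; possession of burglary tools $500; commercial burglary $114,000.
Stacking rule: highest base plus 40% of each additional charge. Highest is commercial burglary at $114,000. Additional: $65,000 × 40% = $26,000; $500 × 40% = $200. Combined base = $114,000 + $26,200 = $140,200.
Victim suffered great bodily injury (+10%): $140,200 × 1.1 = $154,220.
$154,220 is at or above the $9,000 minimum.

$154,220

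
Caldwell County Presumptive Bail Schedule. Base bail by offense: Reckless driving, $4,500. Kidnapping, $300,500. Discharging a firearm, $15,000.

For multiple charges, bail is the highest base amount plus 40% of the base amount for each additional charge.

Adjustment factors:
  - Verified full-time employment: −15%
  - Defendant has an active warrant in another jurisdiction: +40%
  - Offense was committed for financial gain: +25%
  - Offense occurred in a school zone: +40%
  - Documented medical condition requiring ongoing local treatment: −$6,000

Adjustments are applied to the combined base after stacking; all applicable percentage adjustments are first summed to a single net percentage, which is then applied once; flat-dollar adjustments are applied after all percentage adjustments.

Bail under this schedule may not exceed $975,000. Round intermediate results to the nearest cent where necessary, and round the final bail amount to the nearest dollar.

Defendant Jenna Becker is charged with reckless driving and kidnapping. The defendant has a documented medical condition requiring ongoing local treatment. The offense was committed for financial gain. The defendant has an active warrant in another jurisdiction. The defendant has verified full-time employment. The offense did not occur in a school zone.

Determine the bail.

$447,450

Base amounts from the schedule: reckless driving $4,500; kidnapping $300,500.
Stacking rule: highest base plus 40% of each additional charge. Highest is kidnapping at $300,500. Additional: $4,500 × 40% = $1,800. Combined base = $300,500 + $1,800 = $302,300.
Net percentage adjustment: −15% +40% +25% = +50%. $302,300 × 1.5 = $453,450.
Documented medical condition requiring ongoing local treatment (−$6,000 flat): $453,450 − $6,000 = $447,450.
$447,450 is within the $975,000 maximum.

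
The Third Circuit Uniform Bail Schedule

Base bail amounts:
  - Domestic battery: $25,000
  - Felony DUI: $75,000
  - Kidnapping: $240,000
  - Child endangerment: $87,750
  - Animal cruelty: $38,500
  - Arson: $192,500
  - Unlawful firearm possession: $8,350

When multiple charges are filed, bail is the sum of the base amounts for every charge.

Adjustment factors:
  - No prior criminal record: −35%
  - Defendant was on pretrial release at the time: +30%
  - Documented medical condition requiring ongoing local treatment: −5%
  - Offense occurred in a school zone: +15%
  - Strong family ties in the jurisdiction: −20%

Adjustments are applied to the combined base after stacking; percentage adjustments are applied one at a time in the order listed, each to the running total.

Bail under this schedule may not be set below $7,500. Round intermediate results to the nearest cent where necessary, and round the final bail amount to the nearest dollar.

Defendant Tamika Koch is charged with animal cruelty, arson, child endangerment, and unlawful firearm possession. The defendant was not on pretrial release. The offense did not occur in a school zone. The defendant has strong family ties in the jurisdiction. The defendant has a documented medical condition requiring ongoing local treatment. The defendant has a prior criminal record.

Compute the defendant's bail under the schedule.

$248,596

Base amounts from the schedule: animal cruelty $38,500; arson $192,500; child endangerment $87,750; unlawful firearm possession $8,350.
Stacking rule: sum of all bases. $38,500 + $192,500 + $87,750 + $8,350 = $327,100.
Documented medical condition requiring ongoing local treatment (−5%): $327,100 × 0.95 = $310,745.
Strong family ties in the jurisdiction (−20%): $310,745 × 0.8 = $248,596.
$248,596 is at or above the $7,500 minimum.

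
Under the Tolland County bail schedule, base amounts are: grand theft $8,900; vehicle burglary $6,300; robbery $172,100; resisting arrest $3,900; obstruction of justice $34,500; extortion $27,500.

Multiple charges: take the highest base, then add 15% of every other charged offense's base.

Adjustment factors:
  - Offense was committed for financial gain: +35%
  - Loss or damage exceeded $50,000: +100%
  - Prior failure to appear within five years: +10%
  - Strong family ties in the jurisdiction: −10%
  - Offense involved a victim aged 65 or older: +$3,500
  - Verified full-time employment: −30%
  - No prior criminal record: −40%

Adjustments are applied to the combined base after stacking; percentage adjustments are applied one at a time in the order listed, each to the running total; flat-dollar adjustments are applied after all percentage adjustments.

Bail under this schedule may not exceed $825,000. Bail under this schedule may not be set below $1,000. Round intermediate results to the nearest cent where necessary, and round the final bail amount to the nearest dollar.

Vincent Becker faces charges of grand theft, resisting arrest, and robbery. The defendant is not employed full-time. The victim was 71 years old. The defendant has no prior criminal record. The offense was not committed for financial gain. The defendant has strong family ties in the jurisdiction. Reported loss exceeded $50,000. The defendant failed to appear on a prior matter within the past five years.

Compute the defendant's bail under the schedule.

Base amounts from the schedule: grand theft $8,900; resisting arrest $3,900; robbery $172,100.
Stacking rule: highest base plus 15% of each additional charge. Highest is robbery at $172,100. Additional: $8,900 × 15% = $1,335; $3,900 × 15% = $585. Combined base = $172,100 + $1,920 = $174,020.
Loss or damage exceeded $50,000 (+100%): $174,020 × 2 = $348,040.
Prior failure to appear within five years (+10%): $348,040 × 1.1 = $382,844.
Strong family ties in the jurisdiction (−10%): $382,844 × 0.9 = $344,559.60.
No prior criminal record (−40%): $344,559.60 × 0.6 = $206,735.76.
Offense involved a victim aged 65 or older (+$3,500 flat): $206,735.76 + $3,500 = $210,235.76.
$210,235.76 is within the $825,000 maximum.
$210,235.76 is at or above the $1,000 minimum.
Rounded to the nearest dollar: $210,236.

$210,236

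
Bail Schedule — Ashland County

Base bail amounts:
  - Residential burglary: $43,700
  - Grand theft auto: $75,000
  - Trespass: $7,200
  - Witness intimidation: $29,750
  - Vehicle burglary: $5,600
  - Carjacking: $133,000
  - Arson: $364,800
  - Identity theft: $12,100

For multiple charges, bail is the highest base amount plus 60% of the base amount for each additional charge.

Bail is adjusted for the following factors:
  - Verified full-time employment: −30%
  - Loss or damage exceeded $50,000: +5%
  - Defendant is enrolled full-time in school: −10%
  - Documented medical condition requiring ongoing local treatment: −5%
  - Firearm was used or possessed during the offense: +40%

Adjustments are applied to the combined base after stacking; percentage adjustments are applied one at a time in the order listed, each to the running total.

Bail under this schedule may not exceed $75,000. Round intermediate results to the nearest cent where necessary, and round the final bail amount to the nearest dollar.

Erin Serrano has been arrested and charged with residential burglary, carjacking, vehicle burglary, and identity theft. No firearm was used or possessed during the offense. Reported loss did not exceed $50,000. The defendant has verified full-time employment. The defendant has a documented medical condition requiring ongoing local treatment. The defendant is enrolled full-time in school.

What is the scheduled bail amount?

$75,000

Base amounts from the schedule: residential burglary $43,700; carjacking $133,000; vehicle burglary $5,600; identity theft $12,100.
Stacking rule: highest base plus 60% of each additional charge. Highest is carjacking at $133,000. Additional: $43,700 × 60% = $26,220; $5,600 × 60% = $3,360; $12,100 × 60% = $7,260. Combined base = $133,000 + $36,840 = $169,840.
Verified full-time employment (−30%): $169,840 × 0.7 = $118,888.
Defendant is enrolled full-time in school (−10%): $118,888 × 0.9 = $106,999.20.
Documented medical condition requiring ongoing local treatment (−5%): $106,999.20 × 0.95 = $101,649.24.
Result $101,649.24 exceeds the maximum of $75,000; bail is capped at $75,000.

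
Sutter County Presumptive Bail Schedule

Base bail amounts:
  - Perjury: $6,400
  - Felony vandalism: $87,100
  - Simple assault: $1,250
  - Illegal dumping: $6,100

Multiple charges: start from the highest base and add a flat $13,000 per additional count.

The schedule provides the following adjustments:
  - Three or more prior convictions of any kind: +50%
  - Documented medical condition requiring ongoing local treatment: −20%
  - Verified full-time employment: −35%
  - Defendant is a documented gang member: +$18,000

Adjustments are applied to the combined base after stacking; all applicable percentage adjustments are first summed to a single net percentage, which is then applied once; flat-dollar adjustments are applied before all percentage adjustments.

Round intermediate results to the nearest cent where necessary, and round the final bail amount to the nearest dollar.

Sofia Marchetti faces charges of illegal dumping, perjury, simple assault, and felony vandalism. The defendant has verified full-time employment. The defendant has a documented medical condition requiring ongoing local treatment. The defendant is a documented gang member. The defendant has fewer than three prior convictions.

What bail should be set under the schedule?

$64,845

Base amounts from the schedule: illegal dumping $6,100; perjury $6,400; simple assault $1,250; felony vandalism $87,100.
Stacking rule: highest base plus $13,000 per additional charge. Highest is felony vandalism at $87,100; 3 additional charges → +$39,000. Combined base = $126,100.
Defendant is a documented gang member (+$18,000 flat): $126,100 + $18,000 = $144,100.
Net percentage adjustment: −20% −35% = −55%. $144,100 × 0.45 = $64,845.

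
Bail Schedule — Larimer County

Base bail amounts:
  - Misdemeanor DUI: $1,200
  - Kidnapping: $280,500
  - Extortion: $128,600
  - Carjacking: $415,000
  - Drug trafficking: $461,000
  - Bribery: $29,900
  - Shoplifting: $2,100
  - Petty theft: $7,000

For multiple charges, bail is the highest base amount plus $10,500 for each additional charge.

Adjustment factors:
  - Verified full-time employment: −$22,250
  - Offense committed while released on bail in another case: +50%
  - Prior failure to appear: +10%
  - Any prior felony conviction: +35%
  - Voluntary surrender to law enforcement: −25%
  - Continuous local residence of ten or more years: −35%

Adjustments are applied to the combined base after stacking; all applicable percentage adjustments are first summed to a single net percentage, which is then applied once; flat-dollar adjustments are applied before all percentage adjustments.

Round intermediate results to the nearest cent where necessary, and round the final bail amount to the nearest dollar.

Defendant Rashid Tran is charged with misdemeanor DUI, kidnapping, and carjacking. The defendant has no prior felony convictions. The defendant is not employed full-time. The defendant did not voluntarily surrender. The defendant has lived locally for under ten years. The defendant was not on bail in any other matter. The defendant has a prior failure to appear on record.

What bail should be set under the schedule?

$479,600

Base amounts from the schedule: misdemeanor DUI $1,200; kidnapping $280,500; carjacking $415,000.
Stacking rule: highest base plus $10,500 per additional charge. Highest is carjacking at $415,000; 2 additional charges → +$21,000. Combined base = $436,000.
Prior failure to appear (+10%): $436,000 × 1.1 = $479,600.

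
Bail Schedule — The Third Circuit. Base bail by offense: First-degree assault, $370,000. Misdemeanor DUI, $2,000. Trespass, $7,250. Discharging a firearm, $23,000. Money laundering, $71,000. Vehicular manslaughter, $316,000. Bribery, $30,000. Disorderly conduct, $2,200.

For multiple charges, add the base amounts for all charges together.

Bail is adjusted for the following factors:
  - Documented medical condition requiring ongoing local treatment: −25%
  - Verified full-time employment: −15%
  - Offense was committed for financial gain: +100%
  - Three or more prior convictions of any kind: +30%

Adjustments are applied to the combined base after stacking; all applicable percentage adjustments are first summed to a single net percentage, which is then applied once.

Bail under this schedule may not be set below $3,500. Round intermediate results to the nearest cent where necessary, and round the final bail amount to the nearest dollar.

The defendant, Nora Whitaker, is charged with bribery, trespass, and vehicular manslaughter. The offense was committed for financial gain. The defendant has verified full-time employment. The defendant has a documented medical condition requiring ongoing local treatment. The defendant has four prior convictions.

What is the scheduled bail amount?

Base amounts from the schedule: bribery $30,000; trespass $7,250; vehicular manslaughter $316,000.
Stacking rule: sum of all bases. $30,000 + $7,250 + $316,000 = $353,250.
Net percentage adjustment: −25% −15% +100% +30% = +90%. $353,250 × 1.9 = $671,175.
$671,175 is at or above the $3,500 minimum.

$671,175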